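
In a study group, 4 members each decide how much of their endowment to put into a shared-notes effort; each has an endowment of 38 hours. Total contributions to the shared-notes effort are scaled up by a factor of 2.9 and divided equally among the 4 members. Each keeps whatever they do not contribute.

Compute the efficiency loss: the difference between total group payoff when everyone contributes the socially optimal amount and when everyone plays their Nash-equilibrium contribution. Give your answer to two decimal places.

Each contributed unit returns 2.9/4 = 0.7250 to its contributor — below 1 — so contributing 0 is dominant for every player. At the Nash equilibrium everyone keeps their 38, and the group total is 4 × 38 = 152.
Each contributed unit returns 2.900 to the group as a whole (0.7250 to each of 4 players), which exceeds 1, so the social optimum is full contribution: group total = 2.900 × 152 = 440.80.
Efficiency loss = 440.80 − 152 = 288.80.

288.80 hours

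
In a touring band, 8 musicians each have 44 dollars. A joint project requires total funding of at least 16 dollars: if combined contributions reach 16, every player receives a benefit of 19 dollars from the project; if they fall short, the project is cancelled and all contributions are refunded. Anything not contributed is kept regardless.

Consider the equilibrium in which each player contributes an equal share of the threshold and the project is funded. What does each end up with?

61 dollars

Equal share of the threshold: 16/8 = 2.
At this profile no one gains by cutting their contribution: any cut drops the total below 16, the project is cancelled, contributions are refunded, and the deviator ends with 44, which is less than 44 − 2 + 19 = 61. Contributing more than 2 just wastes the excess. So contributing exactly 2 is a best response.
Each player's payoff: 44 − 2 + 19 = 61.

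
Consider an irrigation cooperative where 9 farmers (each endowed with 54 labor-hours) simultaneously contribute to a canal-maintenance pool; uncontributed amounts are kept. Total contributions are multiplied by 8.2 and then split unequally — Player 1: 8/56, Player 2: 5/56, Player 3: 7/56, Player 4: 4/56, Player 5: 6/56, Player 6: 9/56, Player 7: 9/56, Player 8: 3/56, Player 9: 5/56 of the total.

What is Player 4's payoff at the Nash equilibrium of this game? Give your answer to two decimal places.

180.51 labor-hours

Player j's private return per contributed unit is 8.2 × (j's share). Contributing is weakly dominant for j when that share is at least 1/8.2 = 0.1220, and contributing 0 is dominant otherwise.
Player 1, Player 3, Player 6 and Player 7 clear that bar, contributing 54 each; the remaining 5 contribute 0. Total contributed: 216.
Player 4 keeps 54 and receives 8.2 × 216 × 4/56 = 126.51 from the canal-maintenance pool, for a payoff of 180.51.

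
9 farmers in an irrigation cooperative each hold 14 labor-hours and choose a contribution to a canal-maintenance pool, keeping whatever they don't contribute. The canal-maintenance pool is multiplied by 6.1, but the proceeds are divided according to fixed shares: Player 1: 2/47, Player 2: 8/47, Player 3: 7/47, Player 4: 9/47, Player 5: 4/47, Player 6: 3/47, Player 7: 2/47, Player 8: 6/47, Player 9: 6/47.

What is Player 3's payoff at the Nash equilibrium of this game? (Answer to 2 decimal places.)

39.44 labor-hours

Player j's private return per contributed unit is 6.1 × (j's share). Contributing is weakly dominant for j when that share is at least 1/6.1 = 0.1639, and contributing 0 is dominant otherwise.
Player 2 and Player 4 are above the threshold, contributing 14 each; the remaining 7 contribute 0. Total contributed: 28.
Player 3 keeps 14 and receives 6.1 × 28 × 7/47 = 25.44 from the canal-maintenance pool, for a payoff of 39.44.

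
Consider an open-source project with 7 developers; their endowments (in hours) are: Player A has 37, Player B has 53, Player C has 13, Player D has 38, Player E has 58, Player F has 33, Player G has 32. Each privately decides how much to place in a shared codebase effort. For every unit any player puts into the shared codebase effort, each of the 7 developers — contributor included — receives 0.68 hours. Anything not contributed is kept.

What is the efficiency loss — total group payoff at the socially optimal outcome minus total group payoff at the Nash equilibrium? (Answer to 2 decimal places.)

992.64 hours

The private return per contributed unit is 0.68 < 1 for everyone, so the Nash equilibrium is zero contribution and the group total is Σ E_j = 37 + 53 + 13 + 38 + 58 + 33 + 32 = 264.
Each contributed unit returns 4.760 to the group, so the social optimum is full contribution by everyone: group total = 4.760 × 264 = 1256.64.
Efficiency loss = (4.760 − 1) × 264 = 992.64.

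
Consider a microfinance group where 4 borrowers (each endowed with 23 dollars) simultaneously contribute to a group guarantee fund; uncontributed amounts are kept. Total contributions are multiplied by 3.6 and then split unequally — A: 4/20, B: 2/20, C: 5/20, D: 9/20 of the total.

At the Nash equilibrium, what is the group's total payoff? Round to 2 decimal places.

Each unit j contributes comes back to j as 3.6 × (j's share), so j prefers to contribute only if that share exceeds 1/3.6 = 0.2778; otherwise keeping the unit dominates.
The only share above 0.2778 is D's 9/20, contributing 23; the remaining 3 contribute 0. Total contributed: 23.
The group guarantee fund pays out 3.6 × 23 = 82.80 in total (split across the unequal shares, but the aggregate is all that matters for the group sum).
The 3 free-riders keep 23 each, adding 69. Group total = 69 + 82.80 = 151.80.

151.80 dollars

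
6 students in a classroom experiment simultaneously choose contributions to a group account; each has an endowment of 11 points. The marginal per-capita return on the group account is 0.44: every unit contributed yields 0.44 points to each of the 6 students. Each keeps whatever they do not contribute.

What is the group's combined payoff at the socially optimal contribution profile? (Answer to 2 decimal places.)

Each contributed unit returns 2.640 to the group as a whole (0.44 to each of 6 players), which exceeds 1, so the social optimum is full contribution: group total = 2.640 × 66 = 174.24.

174.24 points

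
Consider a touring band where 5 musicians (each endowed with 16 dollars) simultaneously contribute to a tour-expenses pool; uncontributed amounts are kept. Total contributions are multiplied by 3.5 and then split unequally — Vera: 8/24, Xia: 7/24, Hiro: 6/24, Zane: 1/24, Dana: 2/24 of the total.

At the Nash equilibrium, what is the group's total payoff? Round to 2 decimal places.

Player j's private return per contributed unit is 3.5 × (j's share). Contributing is weakly dominant for j when that share is at least 1/3.5 = 0.2857, and contributing 0 is dominant otherwise.
Vera and Xia are above the threshold, contributing 16 each; the remaining 3 contribute 0. Total contributed: 32.
The tour-expenses pool pays out 3.5 × 32 = 112.00 in total (split across the unequal shares, but the aggregate is all that matters for the group sum).
The 3 free-riders keep 16 each, adding 48. Group total = 48 + 112.00 = 160.00.

160.00 dollars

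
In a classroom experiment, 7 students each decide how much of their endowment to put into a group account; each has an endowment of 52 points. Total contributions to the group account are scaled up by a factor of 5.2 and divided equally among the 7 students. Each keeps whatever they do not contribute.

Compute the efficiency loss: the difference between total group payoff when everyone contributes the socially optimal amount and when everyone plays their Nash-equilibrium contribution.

1528.80 points

Each contributed unit returns 5.2/7 = 0.7429 to its contributor — below 1 — so contributing 0 is dominant for every player. At the Nash equilibrium everyone keeps their 52, and the group total is 7 × 52 = 364.
Each contributed unit returns 5.200 to the group as a whole (0.7429 to each of 7 players), which exceeds 1, so the social optimum is full contribution: group total = 5.200 × 364 = 1892.80.
Efficiency loss = 1892.80 − 364 = 1528.80.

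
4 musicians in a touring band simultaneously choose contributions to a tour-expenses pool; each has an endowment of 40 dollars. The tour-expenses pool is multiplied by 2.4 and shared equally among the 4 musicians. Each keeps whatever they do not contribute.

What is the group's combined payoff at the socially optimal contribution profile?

384.00 dollars

Each contributed unit returns 2.400 to the group as a whole (0.6000 to each of 4 players), which exceeds 1, so the social optimum is full contribution: group total = 2.400 × 160 = 384.00.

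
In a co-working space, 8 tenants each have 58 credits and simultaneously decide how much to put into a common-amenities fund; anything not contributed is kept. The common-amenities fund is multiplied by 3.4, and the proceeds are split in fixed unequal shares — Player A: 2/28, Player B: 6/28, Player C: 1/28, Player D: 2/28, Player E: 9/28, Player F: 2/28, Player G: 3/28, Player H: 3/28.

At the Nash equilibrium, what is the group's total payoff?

Each unit j contributes comes back to j as 3.4 × (j's share), so j prefers to contribute only if that share exceeds 1/3.4 = 0.2941; otherwise keeping the unit dominates.
Player E alone (share 9/28) is above the threshold, contributing 58; the remaining 7 contribute 0. Total contributed: 58.
The common-amenities fund pays out 3.4 × 58 = 197.20 in total (split across the unequal shares, but the aggregate is all that matters for the group sum).
The 7 free-riders keep 58 each, adding 406. Group total = 406 + 197.20 = 603.20.

603.20 credits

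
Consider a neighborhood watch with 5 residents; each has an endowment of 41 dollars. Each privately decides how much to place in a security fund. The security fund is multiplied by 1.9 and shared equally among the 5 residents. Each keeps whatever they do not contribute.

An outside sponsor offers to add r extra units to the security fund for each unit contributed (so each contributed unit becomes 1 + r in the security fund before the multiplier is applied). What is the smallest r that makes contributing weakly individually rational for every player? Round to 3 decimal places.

1.632

With matching at rate r, one contributed unit becomes (1 + r) in the security fund and returns 1.9 × (1 + r) / 5 to the contributor.
Setting this equal to 1: 1 + r = 5/1.9 = 2.6316.
So the minimum matching rate is r = 2.6316 − 1 = 1.632.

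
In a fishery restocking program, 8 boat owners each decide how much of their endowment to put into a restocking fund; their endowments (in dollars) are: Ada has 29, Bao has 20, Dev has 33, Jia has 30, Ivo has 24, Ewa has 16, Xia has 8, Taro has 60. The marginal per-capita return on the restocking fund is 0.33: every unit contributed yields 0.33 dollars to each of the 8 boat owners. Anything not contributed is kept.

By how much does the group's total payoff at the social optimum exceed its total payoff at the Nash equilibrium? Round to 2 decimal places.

The private return per contributed unit is 0.33 < 1 for everyone, so the Nash equilibrium is zero contribution and the group total is Σ E_j = 29 + 20 + 33 + 30 + 24 + 16 + 8 + 60 = 220.
Each contributed unit returns 2.640 to the group, so the social optimum is full contribution by everyone: group total = 2.640 × 220 = 580.80.
Efficiency loss = (2.640 − 1) × 220 = 360.80.

360.80 dollars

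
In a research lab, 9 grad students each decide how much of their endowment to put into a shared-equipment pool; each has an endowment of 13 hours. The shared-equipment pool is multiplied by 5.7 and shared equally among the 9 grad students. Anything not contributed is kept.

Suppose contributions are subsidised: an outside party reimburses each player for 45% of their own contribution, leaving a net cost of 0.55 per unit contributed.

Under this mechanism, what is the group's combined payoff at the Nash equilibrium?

With the mechanism, a contributed unit returns (5.7/9) / 0.55 = 1.1515 per unit of net cost to the contributor — now above 1 — so contributing fully is weakly dominant for every player.
At the Nash equilibrium everyone contributes 13. Group total payoff = 9 × (13 × 0.45 + 5.7 × 13) = 719.55.

719.55 hours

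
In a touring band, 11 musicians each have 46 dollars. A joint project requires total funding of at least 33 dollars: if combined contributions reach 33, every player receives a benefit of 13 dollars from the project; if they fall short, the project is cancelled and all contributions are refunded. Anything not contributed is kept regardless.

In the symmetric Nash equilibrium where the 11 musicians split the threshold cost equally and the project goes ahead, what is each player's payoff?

Equal share of the threshold: 33/11 = 3.
At this profile no one gains by cutting their contribution: any cut drops the total below 33, the project is cancelled, contributions are refunded, and the deviator ends with 46, which is less than 46 − 3 + 13 = 56. Contributing more than 3 just wastes the excess. So contributing exactly 3 is a best response.
Each player's payoff: 46 − 3 + 13 = 56.

56 dollars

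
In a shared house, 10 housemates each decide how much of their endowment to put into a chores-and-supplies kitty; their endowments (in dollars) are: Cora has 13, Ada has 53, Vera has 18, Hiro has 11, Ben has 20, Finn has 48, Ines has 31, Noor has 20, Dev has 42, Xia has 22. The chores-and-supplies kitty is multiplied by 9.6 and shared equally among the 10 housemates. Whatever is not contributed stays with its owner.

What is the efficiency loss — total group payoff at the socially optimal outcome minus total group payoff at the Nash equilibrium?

The private return per contributed unit is 9.6/10 = 0.9600 < 1 for every player regardless of endowment, so the Nash equilibrium is zero contribution and the group total is Σ E_j = 13 + 53 + 18 + 11 + 20 + 48 + 31 + 20 + 42 + 22 = 278.
Each contributed unit returns 9.600 to the group, so the social optimum is full contribution by everyone: group total = 9.600 × 278 = 2668.80.
Efficiency loss = (9.600 − 1) × 278 = 2390.80.

2390.80 dollars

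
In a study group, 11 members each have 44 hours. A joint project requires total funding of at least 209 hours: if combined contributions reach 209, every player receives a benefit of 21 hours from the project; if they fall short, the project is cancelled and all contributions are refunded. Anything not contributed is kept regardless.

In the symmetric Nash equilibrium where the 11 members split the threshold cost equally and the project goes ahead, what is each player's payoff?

46 hours

Equal share of the threshold: 209/11 = 19.
At this profile no one gains by cutting their contribution: any cut drops the total below 209, the project is cancelled, contributions are refunded, and the deviator ends with 44, which is less than 44 − 19 + 21 = 46. Contributing more than 19 just wastes the excess. So contributing exactly 19 is a best response.
Each player's payoff: 44 − 19 + 21 = 46.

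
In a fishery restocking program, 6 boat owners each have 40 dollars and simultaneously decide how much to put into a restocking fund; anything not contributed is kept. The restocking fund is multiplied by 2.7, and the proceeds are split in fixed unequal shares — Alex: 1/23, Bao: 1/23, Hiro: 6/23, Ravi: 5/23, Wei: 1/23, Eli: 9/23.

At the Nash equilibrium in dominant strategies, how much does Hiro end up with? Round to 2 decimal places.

68.17 dollars

Player j's private return per contributed unit is 2.7 × (j's share). Contributing is weakly dominant for j when that share is at least 1/2.7 = 0.3704, and contributing 0 is dominant otherwise.
The only share above 0.3704 is Eli's 9/23, contributing 40; the remaining 5 contribute 0. Total contributed: 40.
Hiro keeps 40 and receives 2.7 × 40 × 6/23 = 28.17 from the restocking fund, for a payoff of 68.17.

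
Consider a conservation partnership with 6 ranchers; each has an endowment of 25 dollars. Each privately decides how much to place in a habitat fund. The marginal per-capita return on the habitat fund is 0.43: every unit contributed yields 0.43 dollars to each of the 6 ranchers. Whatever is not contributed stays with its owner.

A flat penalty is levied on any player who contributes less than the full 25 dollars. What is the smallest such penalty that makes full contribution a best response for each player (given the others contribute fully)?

14.25 dollars

Given the others contribute fully, the best deviation is to contribute 0 (any partial contribution still incurs the fine and gives up units whose private return 0.43 is below 1).
Deviating from 25 to 0 saves 25 dollars but forfeits the deviator's share of the drop in the habitat fund: 0.43 × 25 = 10.75.
So the deviation gain is 25 − 10.75 = 14.25, and the fine must be at least 14.25 dollars to wipe it out.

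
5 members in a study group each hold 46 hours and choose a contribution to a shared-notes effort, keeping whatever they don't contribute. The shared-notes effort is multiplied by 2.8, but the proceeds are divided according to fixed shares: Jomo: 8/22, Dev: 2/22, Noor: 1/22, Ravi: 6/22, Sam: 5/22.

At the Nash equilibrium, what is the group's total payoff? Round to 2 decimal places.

Each unit j contributes comes back to j as 2.8 × (j's share), so j prefers to contribute only if that share exceeds 1/2.8 = 0.3571; otherwise keeping the unit dominates.
Only Jomo (8/22) clears that bar, contributing 46; the remaining 4 contribute 0. Total contributed: 46.
The shared-notes effort pays out 2.8 × 46 = 128.80 in total (split across the unequal shares, but the aggregate is all that matters for the group sum).
The 4 free-riders keep 46 each, adding 184. Group total = 184 + 128.80 = 312.80.

312.80 hours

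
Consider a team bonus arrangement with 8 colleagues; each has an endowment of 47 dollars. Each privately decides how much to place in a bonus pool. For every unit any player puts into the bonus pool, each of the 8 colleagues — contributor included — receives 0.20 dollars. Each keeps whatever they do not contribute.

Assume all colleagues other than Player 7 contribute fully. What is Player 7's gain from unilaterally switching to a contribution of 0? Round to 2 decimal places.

37.60 dollars

Switching from a contribution of 47 to 0 lets Player 7 keep an extra 47 dollars, but lowers the bonus pool by 47, which costs Player 7 their own share of that drop: 0.20 × 47 = 9.40.
Net gain = 47 − 9.40 = 37.60. The private return per contributed unit (0.20) is below 1, so free-riding is indeed the best response regardless of what the others do.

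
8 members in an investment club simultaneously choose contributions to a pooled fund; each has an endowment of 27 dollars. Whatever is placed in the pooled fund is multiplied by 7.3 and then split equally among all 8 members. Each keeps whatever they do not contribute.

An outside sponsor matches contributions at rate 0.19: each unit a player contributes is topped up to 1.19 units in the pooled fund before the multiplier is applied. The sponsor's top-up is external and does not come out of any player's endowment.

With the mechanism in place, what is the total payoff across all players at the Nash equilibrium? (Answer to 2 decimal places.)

The effective private return per unit is now 7.3 × 1.19 / 8 = 1.0859 > 1, so every player's dominant strategy flips to full contribution.
At the Nash equilibrium everyone contributes 27. Group total payoff = 7.3 × 1.19 × 216 = 1876.39.

1876.39 dollars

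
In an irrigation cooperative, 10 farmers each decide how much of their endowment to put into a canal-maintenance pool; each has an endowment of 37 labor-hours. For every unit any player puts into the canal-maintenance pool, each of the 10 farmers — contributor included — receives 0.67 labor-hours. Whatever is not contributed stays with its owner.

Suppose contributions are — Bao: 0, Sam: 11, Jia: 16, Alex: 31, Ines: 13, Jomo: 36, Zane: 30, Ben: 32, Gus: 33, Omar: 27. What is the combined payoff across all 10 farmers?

1675.30 labor-hours

Total contributed: 0 + 11 + 16 + 31 + 13 + 36 + 30 + 32 + 33 + 27 = 229; total kept: 10 × 37 − 229 = 141.
The canal-maintenance pool pays out 0.67 × 10 × 229 = 1534.30 in aggregate.
Group total = 141 + 1534.30 = 1675.30.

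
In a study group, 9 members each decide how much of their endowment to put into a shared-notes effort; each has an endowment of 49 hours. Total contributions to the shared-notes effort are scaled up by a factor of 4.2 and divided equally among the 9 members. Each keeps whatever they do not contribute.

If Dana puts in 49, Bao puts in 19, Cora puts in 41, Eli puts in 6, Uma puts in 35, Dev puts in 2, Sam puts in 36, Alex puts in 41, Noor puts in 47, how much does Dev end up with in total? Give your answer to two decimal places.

175.80 hours

Total contributed: 49 + 19 + 41 + 6 + 35 + 2 + 36 + 41 + 47 = 276.
Each receives 4.2 × 276 / 9 = 128.80 from the shared-notes effort.
Dev keeps 49 − 2 = 47, so Dev's payoff is 47 + 128.80 = 175.80.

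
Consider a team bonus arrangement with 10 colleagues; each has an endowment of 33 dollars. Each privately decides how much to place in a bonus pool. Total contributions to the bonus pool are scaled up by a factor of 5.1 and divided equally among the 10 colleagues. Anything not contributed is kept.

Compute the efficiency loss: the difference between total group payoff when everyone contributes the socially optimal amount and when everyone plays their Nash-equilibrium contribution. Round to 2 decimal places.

Each contributed unit returns 5.1/10 = 0.5100 to its contributor — below 1 — so contributing 0 is dominant for every player. At the Nash equilibrium everyone keeps their 33, and the group total is 10 × 33 = 330.
Each contributed unit returns 5.100 to the group as a whole (0.5100 to each of 10 players), which exceeds 1, so the social optimum is full contribution: group total = 5.100 × 330 = 1683.00.
Efficiency loss = 1683.00 − 330 = 1353.00.

1353.00 dollars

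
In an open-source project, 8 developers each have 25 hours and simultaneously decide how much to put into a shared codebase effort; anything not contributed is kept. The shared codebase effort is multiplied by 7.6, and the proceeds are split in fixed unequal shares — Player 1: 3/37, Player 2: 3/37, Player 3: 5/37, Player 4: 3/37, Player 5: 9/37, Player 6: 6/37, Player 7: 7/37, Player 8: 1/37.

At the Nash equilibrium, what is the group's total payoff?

Each unit j contributes comes back to j as 7.6 × (j's share), so j prefers to contribute only if that share exceeds 1/7.6 = 0.1316; otherwise keeping the unit dominates.
The shares above 0.1316 belong to Player 3, Player 5, Player 6 and Player 7, contributing 25 each; the remaining 4 contribute 0. Total contributed: 100.
The shared codebase effort pays out 7.6 × 100 = 760.00 in total (split across the unequal shares, but the aggregate is all that matters for the group sum).
The 4 free-riders keep 25 each, adding 100. Group total = 100 + 760.00 = 860.00.

860.00 hours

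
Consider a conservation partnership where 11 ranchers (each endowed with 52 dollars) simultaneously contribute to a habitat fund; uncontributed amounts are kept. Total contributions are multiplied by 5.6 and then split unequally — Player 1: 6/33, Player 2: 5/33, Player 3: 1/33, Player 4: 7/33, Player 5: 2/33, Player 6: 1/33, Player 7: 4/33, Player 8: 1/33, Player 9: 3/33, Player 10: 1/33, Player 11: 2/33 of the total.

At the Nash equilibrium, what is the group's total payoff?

1050.40 dollars

A player with share s gets back 5.6·s per unit contributed, so full contribution is dominant for anyone with s > 1/5.6 = 0.1786 and zero contribution is dominant for anyone below.
The shares above 0.1786 belong to Player 1 and Player 4, contributing 52 each; the remaining 9 contribute 0. Total contributed: 104.
The habitat fund pays out 5.6 × 104 = 582.40 in total (split across the unequal shares, but the aggregate is all that matters for the group sum).
The 9 free-riders keep 52 each, adding 468. Group total = 468 + 582.40 = 1050.40.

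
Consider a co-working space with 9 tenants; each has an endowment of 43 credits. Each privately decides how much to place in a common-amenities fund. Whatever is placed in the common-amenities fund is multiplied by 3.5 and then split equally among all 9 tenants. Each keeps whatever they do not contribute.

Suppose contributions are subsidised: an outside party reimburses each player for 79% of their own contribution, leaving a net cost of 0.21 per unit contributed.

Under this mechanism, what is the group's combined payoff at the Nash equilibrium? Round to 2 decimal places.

With the mechanism, a contributed unit returns (3.5/9) / 0.21 = 1.8519 per unit of net cost to the contributor — now above 1 — so contributing fully is weakly dominant for every player.
At the Nash equilibrium everyone contributes 43. Group total payoff = 9 × (43 × 0.79 + 3.5 × 43) = 1660.23.

1660.23 credits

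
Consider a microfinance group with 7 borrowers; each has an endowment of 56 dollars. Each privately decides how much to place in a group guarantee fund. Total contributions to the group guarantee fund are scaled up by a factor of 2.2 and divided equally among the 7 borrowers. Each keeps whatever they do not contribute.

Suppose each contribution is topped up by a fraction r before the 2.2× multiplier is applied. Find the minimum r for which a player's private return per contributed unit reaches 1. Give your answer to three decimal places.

With matching at rate r, one contributed unit becomes (1 + r) in the group guarantee fund and returns 2.2 × (1 + r) / 7 to the contributor.
Setting this equal to 1: 1 + r = 7/2.2 = 3.1818.
So the minimum matching rate is r = 3.1818 − 1 = 2.182.

2.182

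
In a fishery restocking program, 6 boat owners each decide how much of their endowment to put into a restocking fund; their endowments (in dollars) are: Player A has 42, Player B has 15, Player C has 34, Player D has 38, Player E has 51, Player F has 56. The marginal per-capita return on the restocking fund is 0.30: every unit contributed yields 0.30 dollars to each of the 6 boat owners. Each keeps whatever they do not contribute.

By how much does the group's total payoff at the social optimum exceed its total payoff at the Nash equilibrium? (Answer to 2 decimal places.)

The private return per contributed unit is 0.30 < 1 for everyone, so the Nash equilibrium is zero contribution and the group total is Σ E_j = 42 + 15 + 34 + 38 + 51 + 56 = 236.
Each contributed unit returns 1.800 to the group, so the social optimum is full contribution by everyone: group total = 1.800 × 236 = 424.80.
Efficiency loss = (1.800 − 1) × 236 = 188.80.

188.80 dollars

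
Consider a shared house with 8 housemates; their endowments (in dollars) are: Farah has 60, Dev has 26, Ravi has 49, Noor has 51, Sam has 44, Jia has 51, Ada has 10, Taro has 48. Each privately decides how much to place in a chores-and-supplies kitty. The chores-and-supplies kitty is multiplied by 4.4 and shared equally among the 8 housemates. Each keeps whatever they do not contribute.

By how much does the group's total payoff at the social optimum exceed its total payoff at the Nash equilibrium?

The private return per contributed unit is 4.4/8 = 0.5500 < 1 for every player regardless of endowment, so the Nash equilibrium is zero contribution and the group total is Σ E_j = 60 + 26 + 49 + 51 + 44 + 51 + 10 + 48 = 339.
Each contributed unit returns 4.400 to the group, so the social optimum is full contribution by everyone: group total = 4.400 × 339 = 1491.60.
Efficiency loss = (4.400 − 1) × 339 = 1152.60.

1152.60 dollars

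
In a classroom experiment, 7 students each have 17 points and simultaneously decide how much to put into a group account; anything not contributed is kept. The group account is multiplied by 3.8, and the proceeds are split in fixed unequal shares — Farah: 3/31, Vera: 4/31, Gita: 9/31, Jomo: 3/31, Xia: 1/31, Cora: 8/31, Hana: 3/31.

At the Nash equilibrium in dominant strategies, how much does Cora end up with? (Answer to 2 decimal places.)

33.67 points

Each unit j contributes comes back to j as 3.8 × (j's share), so j prefers to contribute only if that share exceeds 1/3.8 = 0.2632; otherwise keeping the unit dominates.
Gita alone (share 9/31) is above the threshold, contributing 17; the remaining 6 contribute 0. Total contributed: 17.
Cora keeps 17 and receives 3.8 × 17 × 8/31 = 16.67 from the group account, for a payoff of 33.67.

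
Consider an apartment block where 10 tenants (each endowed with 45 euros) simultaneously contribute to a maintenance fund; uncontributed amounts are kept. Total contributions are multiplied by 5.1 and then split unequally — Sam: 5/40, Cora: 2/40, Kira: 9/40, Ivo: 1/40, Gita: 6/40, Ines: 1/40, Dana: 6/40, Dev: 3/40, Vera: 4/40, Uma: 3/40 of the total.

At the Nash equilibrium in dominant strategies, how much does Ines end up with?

Each unit j contributes comes back to j as 5.1 × (j's share), so j prefers to contribute only if that share exceeds 1/5.1 = 0.1961; otherwise keeping the unit dominates.
The only share above 0.1961 is Kira's 9/40, contributing 45; the remaining 9 contribute 0. Total contributed: 45.
Ines keeps 45 and receives 5.1 × 45 × 1/40 = 5.74 from the maintenance fund, for a payoff of 50.74.

50.74 euros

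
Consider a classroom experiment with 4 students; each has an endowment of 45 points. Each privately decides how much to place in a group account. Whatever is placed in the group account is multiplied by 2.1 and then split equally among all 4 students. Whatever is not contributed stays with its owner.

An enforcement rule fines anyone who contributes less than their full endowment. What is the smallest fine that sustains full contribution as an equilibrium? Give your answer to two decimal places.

21.38 points

Given the others contribute fully, the best deviation is to contribute 0 (any partial contribution still incurs the fine and gives up units whose private return 0.5250 is below 1).
Deviating from 45 to 0 saves 45 points but forfeits the deviator's share of the drop in the group account: 2.1/4 × 45 = 23.62.
So the deviation gain is 45 − 23.62 = 21.38, and the fine must be at least 21.38 points to wipe it out.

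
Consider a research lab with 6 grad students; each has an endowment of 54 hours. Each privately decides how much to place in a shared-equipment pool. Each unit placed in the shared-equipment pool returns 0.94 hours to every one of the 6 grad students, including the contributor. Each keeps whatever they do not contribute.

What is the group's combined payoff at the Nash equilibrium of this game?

324.00 hours

The private return per contributed unit is 0.94 < 1, so contributing 0 is dominant for every player. At the Nash equilibrium everyone keeps their 54, and the group total is 6 × 54 = 324.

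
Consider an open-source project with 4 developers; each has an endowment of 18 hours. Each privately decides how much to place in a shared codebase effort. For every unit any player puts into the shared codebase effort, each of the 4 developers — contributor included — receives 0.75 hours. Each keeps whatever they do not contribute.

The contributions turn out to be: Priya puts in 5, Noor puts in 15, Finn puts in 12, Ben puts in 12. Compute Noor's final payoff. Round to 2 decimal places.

Total contributed: 5 + 15 + 12 + 12 = 44.
Each receives 0.75 × 44 = 33.00 from the shared codebase effort.
Noor keeps 18 − 15 = 3, so Noor's payoff is 3 + 33.00 = 36.00.

36.00 hours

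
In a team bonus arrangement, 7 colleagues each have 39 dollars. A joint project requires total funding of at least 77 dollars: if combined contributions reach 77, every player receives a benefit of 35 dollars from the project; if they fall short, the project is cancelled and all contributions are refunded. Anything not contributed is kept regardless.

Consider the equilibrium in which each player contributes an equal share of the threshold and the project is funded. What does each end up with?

Equal share of the threshold: 77/7 = 11.
At this profile no one gains by cutting their contribution: any cut drops the total below 77, the project is cancelled, contributions are refunded, and the deviator ends with 39, which is less than 39 − 11 + 35 = 63. Contributing more than 11 just wastes the excess. So contributing exactly 11 is a best response.
Each player's payoff: 39 − 11 + 35 = 63.

63 dollars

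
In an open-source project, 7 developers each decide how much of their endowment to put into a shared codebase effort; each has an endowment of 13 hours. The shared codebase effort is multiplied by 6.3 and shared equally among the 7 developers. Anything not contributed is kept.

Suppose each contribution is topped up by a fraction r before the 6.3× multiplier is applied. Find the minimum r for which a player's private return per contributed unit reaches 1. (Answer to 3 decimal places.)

0.111

With matching at rate r, one contributed unit becomes (1 + r) in the shared codebase effort and returns 6.3 × (1 + r) / 7 to the contributor.
Setting this equal to 1: 1 + r = 7/6.3 = 1.1111.
So the minimum matching rate is r = 1.1111 − 1 = 0.111.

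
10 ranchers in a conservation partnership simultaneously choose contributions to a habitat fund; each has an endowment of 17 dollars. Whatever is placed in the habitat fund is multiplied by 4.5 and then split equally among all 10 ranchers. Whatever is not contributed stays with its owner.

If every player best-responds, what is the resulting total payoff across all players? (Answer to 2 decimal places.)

Each contributed unit returns 4.5/10 = 0.4500 to its contributor — below 1 — so contributing 0 is dominant for every player. At the Nash equilibrium everyone keeps their 17, and the group total is 10 × 17 = 170.

170.00 dollars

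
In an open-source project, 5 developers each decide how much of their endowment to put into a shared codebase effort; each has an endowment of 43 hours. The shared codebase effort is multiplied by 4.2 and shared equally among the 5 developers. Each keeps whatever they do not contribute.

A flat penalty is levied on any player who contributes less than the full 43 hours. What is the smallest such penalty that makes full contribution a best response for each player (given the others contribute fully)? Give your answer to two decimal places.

6.88 hours

Given the others contribute fully, the best deviation is to contribute 0 (any partial contribution still incurs the fine and gives up units whose private return 0.8400 is below 1).
Deviating from 43 to 0 saves 43 hours but forfeits the deviator's share of the drop in the shared codebase effort: 4.2/5 × 43 = 36.12.
So the deviation gain is 43 − 36.12 = 6.88, and the fine must be at least 6.88 hours to wipe it out.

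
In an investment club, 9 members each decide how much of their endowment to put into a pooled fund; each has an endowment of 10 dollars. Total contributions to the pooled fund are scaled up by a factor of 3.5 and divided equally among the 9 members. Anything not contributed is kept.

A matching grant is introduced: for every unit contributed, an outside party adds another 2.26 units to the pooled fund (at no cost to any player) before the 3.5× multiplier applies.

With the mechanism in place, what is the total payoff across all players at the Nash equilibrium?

1026.90 dollars

The effective private return per unit is now 3.5 × 3.26 / 9 = 1.2678 > 1, so every player's dominant strategy flips to full contribution.
At the Nash equilibrium everyone contributes 10. Group total payoff = 3.5 × 3.26 × 90 = 1026.90.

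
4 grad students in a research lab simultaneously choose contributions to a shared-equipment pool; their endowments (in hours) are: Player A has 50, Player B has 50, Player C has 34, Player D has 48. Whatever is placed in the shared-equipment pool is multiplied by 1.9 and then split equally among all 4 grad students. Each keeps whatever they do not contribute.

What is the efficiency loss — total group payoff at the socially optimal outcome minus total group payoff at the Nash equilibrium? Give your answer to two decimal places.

The private return per contributed unit is 1.9/4 = 0.4750 < 1 for every player regardless of endowment, so the Nash equilibrium is zero contribution and the group total is Σ E_j = 50 + 50 + 34 + 48 = 182.
Each contributed unit returns 1.900 to the group, so the social optimum is full contribution by everyone: group total = 1.900 × 182 = 345.80.
Efficiency loss = (1.900 − 1) × 182 = 163.80.

163.80 hours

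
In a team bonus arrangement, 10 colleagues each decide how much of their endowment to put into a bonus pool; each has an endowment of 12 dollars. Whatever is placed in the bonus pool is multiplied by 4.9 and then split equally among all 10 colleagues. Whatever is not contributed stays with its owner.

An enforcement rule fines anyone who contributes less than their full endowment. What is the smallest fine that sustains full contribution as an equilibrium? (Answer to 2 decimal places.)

6.12 dollars

Given the others contribute fully, the best deviation is to contribute 0 (any partial contribution still incurs the fine and gives up units whose private return 0.4900 is below 1).
Deviating from 12 to 0 saves 12 dollars but forfeits the deviator's share of the drop in the bonus pool: 4.9/10 × 12 = 5.88.
So the deviation gain is 12 − 5.88 = 6.12, and the fine must be at least 6.12 dollars to wipe it out.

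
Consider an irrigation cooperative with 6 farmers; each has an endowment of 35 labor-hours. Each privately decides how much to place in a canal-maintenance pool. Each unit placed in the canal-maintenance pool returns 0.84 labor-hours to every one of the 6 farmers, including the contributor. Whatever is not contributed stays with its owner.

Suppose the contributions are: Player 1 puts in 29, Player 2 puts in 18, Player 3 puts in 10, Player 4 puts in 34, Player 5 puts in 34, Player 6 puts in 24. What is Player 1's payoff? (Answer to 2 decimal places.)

131.16 labor-hours

Total contributed: 29 + 18 + 10 + 34 + 34 + 24 = 149.
Each receives 0.84 × 149 = 125.16 from the canal-maintenance pool.
Player 1 keeps 35 − 29 = 6, so Player 1's payoff is 6 + 125.16 = 131.16.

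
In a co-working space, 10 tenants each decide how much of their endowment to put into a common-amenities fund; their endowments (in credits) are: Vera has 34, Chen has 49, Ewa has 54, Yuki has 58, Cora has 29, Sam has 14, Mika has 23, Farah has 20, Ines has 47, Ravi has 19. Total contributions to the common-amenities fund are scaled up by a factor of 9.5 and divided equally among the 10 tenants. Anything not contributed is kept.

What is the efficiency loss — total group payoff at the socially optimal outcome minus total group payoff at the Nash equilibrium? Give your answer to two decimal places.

2949.50 credits

The private return per contributed unit is 9.5/10 = 0.9500 < 1 for every player regardless of endowment, so the Nash equilibrium is zero contribution and the group total is Σ E_j = 34 + 49 + 54 + 58 + 29 + 14 + 23 + 20 + 47 + 19 = 347.
Each contributed unit returns 9.500 to the group, so the social optimum is full contribution by everyone: group total = 9.500 × 347 = 3296.50.
Efficiency loss = (9.500 − 1) × 347 = 2949.50.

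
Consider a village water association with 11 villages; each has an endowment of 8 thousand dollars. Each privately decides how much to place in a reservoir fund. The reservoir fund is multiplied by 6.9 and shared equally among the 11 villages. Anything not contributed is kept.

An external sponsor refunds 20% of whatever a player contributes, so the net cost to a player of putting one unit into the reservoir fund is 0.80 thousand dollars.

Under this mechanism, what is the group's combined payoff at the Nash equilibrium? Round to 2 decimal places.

With the mechanism, a contributed unit returns (6.9/11) / 0.80 = 0.7841 per unit of net cost — still below 1 — so contributing 0 remains dominant for every player.
Everyone keeps their endowment and the group total is 11 × 8 = 88.

88.00 thousand dollars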